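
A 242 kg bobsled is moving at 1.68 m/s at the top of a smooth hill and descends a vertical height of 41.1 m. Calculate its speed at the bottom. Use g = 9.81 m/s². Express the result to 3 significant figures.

v = 28.4 m/s

Equating total energy at the two states: ½mv₀² + mgh = ½mv²
v² = v₀² + 2gh = (1.68)² + 2(9.81)(41.1) = 809.20
v = √809.20 = 28.45 m/s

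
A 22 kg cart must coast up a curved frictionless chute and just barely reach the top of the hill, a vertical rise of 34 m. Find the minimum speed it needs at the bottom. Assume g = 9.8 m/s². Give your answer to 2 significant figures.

v = 26 m/s

At the top it is momentarily at rest, so all KE converts to PE: ½mv² = mgh
v = √(2gh) = √(2 × 9.8 × 34) = 25.81 m/s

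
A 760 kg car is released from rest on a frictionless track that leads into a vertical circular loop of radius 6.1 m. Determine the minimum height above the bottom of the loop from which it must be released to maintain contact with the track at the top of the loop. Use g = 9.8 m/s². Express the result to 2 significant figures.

At the top, for minimum speed gravity alone supplies the centripetal force: mg = mv_top²/r ⇒ v_top² = gr = 59.78 m²/s²
Energy conservation from release height h to the top (height 2r): mgh = ½mv_top² + mg(2r)
h = v_top²/(2g) + 2r = r/2 + 2r = 5r/2 = 15.25 m

h = 15 m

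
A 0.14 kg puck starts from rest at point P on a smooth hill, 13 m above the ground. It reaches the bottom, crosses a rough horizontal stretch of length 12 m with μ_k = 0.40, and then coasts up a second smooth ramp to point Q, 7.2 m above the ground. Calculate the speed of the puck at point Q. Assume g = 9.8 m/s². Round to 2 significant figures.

Energy at P: mgh₁ = (0.14)(9.8)(13) = 17.836 J
Friction loss: W_f = μ_k mg d = 6.586 J
At Q: ½mv² + mgh₂ = mgh₁ − W_f
½mv² = 17.836 − 6.586 − 9.8784 = 1.3720 J
v = √(2 × 1.3720/0.14) = 4.427 m/s

v = 4.4 m/s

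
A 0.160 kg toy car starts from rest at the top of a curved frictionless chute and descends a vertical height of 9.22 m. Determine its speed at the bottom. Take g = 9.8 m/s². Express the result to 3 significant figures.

v = 13.4 m/s

Equating total energy at the two states: mgh = ½mv²
The mass cancels from both sides.
v = √(2gh) = √(2 × 9.8 × 9.22) = √180.71 = 13.44 m/s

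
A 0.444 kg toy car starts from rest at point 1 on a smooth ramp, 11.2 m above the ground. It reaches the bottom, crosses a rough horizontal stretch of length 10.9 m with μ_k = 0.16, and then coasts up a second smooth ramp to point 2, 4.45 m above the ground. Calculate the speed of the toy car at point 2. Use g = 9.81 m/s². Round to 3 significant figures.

Energy at 1: mgh₁ = (0.444)(9.81)(11.2) = 48.783 J
Friction loss: W_f = μ_k mg d = 7.596 J
At 2: ½mv² + mgh₂ = mgh₁ − W_f
½mv² = 48.783 − 7.596 − 19.383 = 21.804 J
v = √(2 × 21.804/0.444) = 9.910 m/s

v = 9.91 m/s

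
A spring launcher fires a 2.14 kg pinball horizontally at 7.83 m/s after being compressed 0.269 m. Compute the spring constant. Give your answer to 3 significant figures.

Spring PE at full compression equals KE at release: ½kx² = ½mv²
k = mv²/x² = (2.14)(7.83)²/(0.269)² = 1813 N/m

k = 1810 N/m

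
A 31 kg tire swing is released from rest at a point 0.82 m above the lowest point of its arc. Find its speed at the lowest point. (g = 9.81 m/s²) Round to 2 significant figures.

Mechanical energy is conserved (no friction): mgh = ½mv²
v = √(2gh) = √(2 × 9.81 × 0.82) = √16.088 = 4.011 m/s

v = 4.0 m/s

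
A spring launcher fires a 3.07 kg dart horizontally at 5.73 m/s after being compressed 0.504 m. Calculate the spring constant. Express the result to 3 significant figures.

Energy stored in the spring equals the launch KE: ½kx² = ½mv²
k = mv²/x² = (3.07)(5.73)²/(0.504)² = 396.8 N/m

k = 397 N/m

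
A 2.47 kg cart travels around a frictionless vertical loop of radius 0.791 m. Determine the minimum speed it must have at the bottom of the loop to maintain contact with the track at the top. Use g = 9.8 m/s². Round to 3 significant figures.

v = 6.23 m/s

At the top: mg = mv_top²/r ⇒ v_top² = gr = 7.752 m²/s²
Energy from bottom to top (height 2r): ½mv_bot² = ½mv_top² + mg(2r)
v_bot² = gr + 4gr = 5gr = 38.76
v_bot = √(5gr) = 6.226 m/s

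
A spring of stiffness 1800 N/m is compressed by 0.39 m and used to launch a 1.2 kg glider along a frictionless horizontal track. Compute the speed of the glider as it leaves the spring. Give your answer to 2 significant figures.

v = 15 m/s

The glider leaves the spring when the spring is at natural length, so ½kx² = ½mv²
v = x√(k/m) = 0.39 × √(1800/1.2) = 15.10 m/s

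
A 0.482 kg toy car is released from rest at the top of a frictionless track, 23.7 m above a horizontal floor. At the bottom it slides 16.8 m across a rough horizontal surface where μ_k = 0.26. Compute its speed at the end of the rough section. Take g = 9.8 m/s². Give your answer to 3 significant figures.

v = 19.5 m/s

Applying the work–energy principle:
mgh = ½mv² + μ_k m g d
W_f = μ_k mg d = (0.26)(0.482)(9.8)(16.8) = 20.63 J
½mv² = mgh − W_f = 111.95 − 20.63 = 91.317 J
v = √(2 × 91.317/0.482) = 19.47 m/s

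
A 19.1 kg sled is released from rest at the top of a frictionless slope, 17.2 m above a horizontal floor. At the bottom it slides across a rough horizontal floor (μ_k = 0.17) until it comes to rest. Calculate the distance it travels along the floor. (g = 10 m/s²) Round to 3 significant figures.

d = 101 m

Energy at the top = energy at the end + work done against friction:
At rest all PE has been dissipated by friction: mgh = μ_k m g d
d = h/μ_k = 17.2/0.17 = 101.2 m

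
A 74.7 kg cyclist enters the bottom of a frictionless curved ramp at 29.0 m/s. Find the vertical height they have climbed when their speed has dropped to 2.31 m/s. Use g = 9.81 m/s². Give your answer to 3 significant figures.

Energy balance between the two points: ½mv₁² = ½mv₂² + mgh
h = (v₁² − v₂²)/(2g) = (29.0² − 2.31²)/(2 × 9.81) = 42.59 m

h = 42.6 m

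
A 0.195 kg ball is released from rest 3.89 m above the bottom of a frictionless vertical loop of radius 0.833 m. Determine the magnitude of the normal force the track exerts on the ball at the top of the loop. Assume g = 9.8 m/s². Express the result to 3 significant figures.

N = 8.29 N

Energy from release to top (height 2r): mgh = ½mv_top² + mg(2r)
v_top² = 2g(h − 2r) = 2(9.8)(3.89 − 1.666) = 43.590 m²/s²
At the top, both N and weight point toward the centre: N + mg = mv_top²/r
N = m(v_top²/r − g) = 0.195(43.590/0.833 − 9.8) = 8.293 N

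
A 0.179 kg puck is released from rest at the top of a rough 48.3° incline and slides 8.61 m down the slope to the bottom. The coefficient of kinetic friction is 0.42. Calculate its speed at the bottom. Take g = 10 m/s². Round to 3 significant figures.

Work–energy: mg(L sinθ) − μ_k(mg cosθ)L = ½mv²
mgh = mgL sinθ = (0.179)(10)(8.61)sin48.3° = 11.507 J
W_f = μ_k mg cosθ · L = (0.42)(0.179)(10)cos48.3°·8.61 = 4.306 J
½mv² = 11.507 − 4.306 = 7.2011 J
v = √(2 × 7.2011/0.179) = 8.970 m/s

v = 8.97 m/s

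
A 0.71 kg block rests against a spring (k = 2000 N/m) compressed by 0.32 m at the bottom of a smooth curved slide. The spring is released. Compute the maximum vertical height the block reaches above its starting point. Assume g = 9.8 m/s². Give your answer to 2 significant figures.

Energy conservation from release to the highest point: ½kx² = mgh
h = kx²/(2mg) = (2000)(0.32)²/(2 × 0.71 × 9.8) = 14.72 m

h = 15 m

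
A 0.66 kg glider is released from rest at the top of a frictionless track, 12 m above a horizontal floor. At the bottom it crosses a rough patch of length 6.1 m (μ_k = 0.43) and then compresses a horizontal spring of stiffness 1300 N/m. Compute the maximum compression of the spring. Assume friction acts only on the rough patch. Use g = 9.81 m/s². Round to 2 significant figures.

x = 0.31 m

Initial energy: E₁ = mgh = (0.66)(9.81)(12) = 77.695 J
Friction removes W_f = μ_k mg d = (0.43)(0.66)(9.81)(6.1) = 16.98 J
Energy reaching the spring: E = 77.695 − 16.98 = 60.712 J
At max compression ½kx² = E ⇒ x = √(2E/k) = √(2 × 60.712/1300) = 0.3056 m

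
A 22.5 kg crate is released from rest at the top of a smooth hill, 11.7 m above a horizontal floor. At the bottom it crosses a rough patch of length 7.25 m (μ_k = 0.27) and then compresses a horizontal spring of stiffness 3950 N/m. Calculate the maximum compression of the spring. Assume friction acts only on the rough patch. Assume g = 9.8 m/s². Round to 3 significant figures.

Initial energy: E₁ = mgh = (22.5)(9.8)(11.7) = 2579.9 J
Friction removes W_f = μ_k mg d = (0.27)(22.5)(9.8)(7.25) = 431.6 J
Energy reaching the spring: E = 2579.9 − 431.6 = 2148.2 J
At max compression ½kx² = E ⇒ x = √(2E/k) = √(2 × 2148.2/3950) = 1.043 m

x = 1.04 m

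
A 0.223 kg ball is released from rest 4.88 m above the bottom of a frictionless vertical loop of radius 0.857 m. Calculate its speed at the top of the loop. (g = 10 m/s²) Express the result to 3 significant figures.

Energy conservation: mgh = ½mv_top² + mg(2r)
v_top² = 2g(h − 2r) = 2(10)(4.88 − 1.714) = 63.32
v_top = 7.957 m/s

v = 7.96 m/s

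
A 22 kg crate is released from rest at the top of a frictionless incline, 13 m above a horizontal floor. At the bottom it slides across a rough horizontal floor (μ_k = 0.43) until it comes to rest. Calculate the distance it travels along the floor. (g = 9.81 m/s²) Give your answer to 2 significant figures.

d = 30 m

Applying the work–energy principle:
At rest all PE has been dissipated by friction: mgh = μ_k m g d
d = h/μ_k = 13/0.43 = 30.23 m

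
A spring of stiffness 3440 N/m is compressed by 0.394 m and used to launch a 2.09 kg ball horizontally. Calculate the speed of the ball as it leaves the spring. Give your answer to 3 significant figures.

v = 16.0 m/s

Spring PE converts entirely to kinetic energy: ½kx² = ½mv²
v = x√(k/m) = 0.394 × √(3440/2.09) = 15.98 m/s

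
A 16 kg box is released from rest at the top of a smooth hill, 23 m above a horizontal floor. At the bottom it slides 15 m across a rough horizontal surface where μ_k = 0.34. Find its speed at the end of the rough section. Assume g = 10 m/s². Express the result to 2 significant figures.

Energy at the top = energy at the end + work done against friction:
mgh = ½mv² + μ_k m g d
W_f = μ_k mg d = (0.34)(16)(10)(15) = 816.0 J
½mv² = mgh − W_f = 3680.0 − 816.0 = 2864.0 J
v = √(2 × 2864.0/16) = 18.92 m/s

v = 19 m/s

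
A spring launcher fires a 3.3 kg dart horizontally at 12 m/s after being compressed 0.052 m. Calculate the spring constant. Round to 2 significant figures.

k = 180000 N/m

Spring PE at full compression equals KE at release: ½kx² = ½mv²
k = mv²/x² = (3.3)(12)²/(0.052)² = 175740 N/m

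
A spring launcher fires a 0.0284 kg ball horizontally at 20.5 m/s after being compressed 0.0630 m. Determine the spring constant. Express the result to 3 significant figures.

½kx² = ½mv²
k = mv²/x² = (0.0284)(20.5)²/(0.0630)² = 3007 N/m

k = 3010 N/m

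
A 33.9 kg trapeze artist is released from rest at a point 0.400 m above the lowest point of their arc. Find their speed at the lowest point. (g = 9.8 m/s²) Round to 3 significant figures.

Mechanical energy is conserved (no friction): mgh = ½mv²
v = √(2gh) = √(2 × 9.8 × 0.400) = √7.8400 = 2.800 m/s

v = 2.80 m/s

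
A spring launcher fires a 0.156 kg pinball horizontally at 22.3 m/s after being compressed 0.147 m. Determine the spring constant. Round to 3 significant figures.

Energy stored in the spring equals the launch KE: ½kx² = ½mv²
k = mv²/x² = (0.156)(22.3)²/(0.147)² = 3590 N/m

k = 3590 N/m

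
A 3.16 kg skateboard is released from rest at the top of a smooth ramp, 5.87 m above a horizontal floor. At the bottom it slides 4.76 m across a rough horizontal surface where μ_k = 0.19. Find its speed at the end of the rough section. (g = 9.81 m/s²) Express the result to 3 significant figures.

v = 9.87 m/s

Applying the work–energy principle:
mgh = ½mv² + μ_k m g d
W_f = μ_k mg d = (0.19)(3.16)(9.81)(4.76) = 28.04 J
½mv² = mgh − W_f = 181.97 − 28.04 = 153.93 J
v = √(2 × 153.93/3.16) = 9.870 m/s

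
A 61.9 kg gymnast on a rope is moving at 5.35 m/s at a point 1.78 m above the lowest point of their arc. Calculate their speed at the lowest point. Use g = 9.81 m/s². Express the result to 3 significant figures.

Mechanical energy is conserved (no friction): ½mv₀² + mgh = ½mv²
The mass cancels from both sides.
v² = v₀² + 2gh = (5.35)² + 2(9.81)(1.78) = 63.546
v = √63.546 = 7.972 m/s

v = 7.97 m/s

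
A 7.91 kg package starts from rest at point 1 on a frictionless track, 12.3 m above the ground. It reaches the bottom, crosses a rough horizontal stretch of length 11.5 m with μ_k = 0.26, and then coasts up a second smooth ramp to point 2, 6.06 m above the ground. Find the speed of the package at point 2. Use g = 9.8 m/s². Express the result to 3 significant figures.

v = 7.98 m/s

Energy at 1: mgh₁ = (7.91)(9.8)(12.3) = 953.47 J
Friction loss: W_f = μ_k mg d = 231.8 J
At 2: ½mv² + mgh₂ = mgh₁ − W_f
½mv² = 953.47 − 231.8 − 469.76 = 251.93 J
v = √(2 × 251.93/7.91) = 7.981 m/s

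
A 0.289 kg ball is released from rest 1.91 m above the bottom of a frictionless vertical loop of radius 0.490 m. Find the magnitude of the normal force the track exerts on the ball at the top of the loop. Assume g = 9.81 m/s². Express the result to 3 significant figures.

Energy from release to top (height 2r): mgh = ½mv_top² + mg(2r)
v_top² = 2g(h − 2r) = 2(9.81)(1.91 − 0.9800) = 18.247 m²/s²
At the top, both N and weight point toward the centre: N + mg = mv_top²/r
N = m(v_top²/r − g) = 0.289(18.247/0.490 − 9.81) = 7.927 N

N = 7.93 N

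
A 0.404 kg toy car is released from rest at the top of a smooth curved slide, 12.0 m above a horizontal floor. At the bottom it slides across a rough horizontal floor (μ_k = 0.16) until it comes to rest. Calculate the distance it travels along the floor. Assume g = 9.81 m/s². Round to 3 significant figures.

d = 75.0 m

Energy bookkeeping (friction removes W_f = μ_k N d):
At rest all PE has been dissipated by friction: mgh = μ_k m g d
d = h/μ_k = 12.0/0.16 = 75.00 m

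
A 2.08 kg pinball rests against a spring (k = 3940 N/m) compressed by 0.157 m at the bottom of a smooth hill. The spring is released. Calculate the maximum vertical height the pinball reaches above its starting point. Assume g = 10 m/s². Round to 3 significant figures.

h = 2.33 m

All spring PE becomes gravitational PE at the highest point: ½kx² = mgh
h = kx²/(2mg) = (3940)(0.157)²/(2 × 2.08 × 10) = 2.335 m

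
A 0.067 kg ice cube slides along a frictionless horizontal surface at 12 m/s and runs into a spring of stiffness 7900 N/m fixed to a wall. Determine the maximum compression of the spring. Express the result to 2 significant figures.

x = 0.035 m

At max compression the cube is momentarily at rest: ½mv² = ½kx²
x = v√(m/k) = 12 × √(0.067/7900) = 0.03495 m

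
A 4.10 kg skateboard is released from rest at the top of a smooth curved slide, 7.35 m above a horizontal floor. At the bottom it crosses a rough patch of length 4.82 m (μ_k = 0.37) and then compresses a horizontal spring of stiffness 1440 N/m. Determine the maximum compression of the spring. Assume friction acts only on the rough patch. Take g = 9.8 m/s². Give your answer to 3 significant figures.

Initial energy: E₁ = mgh = (4.10)(9.8)(7.35) = 295.32 J
Friction removes W_f = μ_k mg d = (0.37)(4.10)(9.8)(4.82) = 71.66 J
Energy reaching the spring: E = 295.32 − 71.66 = 223.67 J
At max compression ½kx² = E ⇒ x = √(2E/k) = √(2 × 223.67/1440) = 0.5574 m

x = 0.557 m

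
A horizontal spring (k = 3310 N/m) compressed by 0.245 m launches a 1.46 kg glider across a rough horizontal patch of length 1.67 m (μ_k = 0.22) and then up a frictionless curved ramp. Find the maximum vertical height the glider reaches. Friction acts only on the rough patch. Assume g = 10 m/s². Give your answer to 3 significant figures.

h = 6.44 m

Spring energy: E₀ = ½kx² = ½(3310)(0.245)² = 99.341 J
Friction: W_f = μ_k mg d = (0.22)(1.46)(10)(1.67) = 5.364 J
Energy at base of ramp: E = 99.341 − 5.364 = 93.977 J
At max height all remaining energy is PE: mgh = E ⇒ h = E/(mg) = 93.977/(1.46 × 10) = 6.437 m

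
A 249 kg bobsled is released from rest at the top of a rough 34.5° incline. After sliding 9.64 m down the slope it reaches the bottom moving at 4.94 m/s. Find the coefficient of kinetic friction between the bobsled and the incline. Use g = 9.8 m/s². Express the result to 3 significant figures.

μ_k = 0.531

Energy balance down the incline: mg L sinθ − ½mv² = μ_k (mg cosθ) L
mgL sinθ = 13324 J; ½mv² = 3038.2 J
W_f = 13324 − 3038.2 = 10286 J
μ_k = W_f/(mg cosθ · L) = 10286/(2011 × 9.64) = 0.5306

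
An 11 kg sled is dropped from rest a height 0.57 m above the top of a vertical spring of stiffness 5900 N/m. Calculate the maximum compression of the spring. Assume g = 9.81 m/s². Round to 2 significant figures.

x = 0.16 m

Let x be the compression. The total drop is H + x, and the sled is instantaneously at rest at max compression, so energy conservation gives:
mg(H + x) = ½kx²
½(5900)x² − (11)(9.81)x − (11)(9.81)(0.57) = 0
2950x² − 107.9x − 61.51 = 0
x = [107.9 + √(11645 + 725803)]/(2 × 2950) = 0.1638 m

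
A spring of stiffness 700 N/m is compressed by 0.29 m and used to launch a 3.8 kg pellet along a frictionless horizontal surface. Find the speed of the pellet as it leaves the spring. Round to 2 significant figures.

Conservation of energy: ½kx² = ½mv²
v = x√(k/m) = 0.29 × √(700/3.8) = 3.936 m/s

v = 3.9 m/s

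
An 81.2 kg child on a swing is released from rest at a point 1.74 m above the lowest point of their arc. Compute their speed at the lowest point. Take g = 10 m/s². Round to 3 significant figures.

By conservation of mechanical energy, mgh = ½mv²
The mass cancels from both sides.
v = √(2gh) = √(2 × 10 × 1.74) = √34.800 = 5.899 m/s

v = 5.90 m/s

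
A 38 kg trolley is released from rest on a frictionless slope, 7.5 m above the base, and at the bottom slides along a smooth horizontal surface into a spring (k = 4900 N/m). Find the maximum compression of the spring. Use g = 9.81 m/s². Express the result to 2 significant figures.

x = 1.1 m

Energy conservation (no friction) from release to max compression: mgh = ½kx²
x = √(2mgh/k) = √(2 × 38 × 9.81 × 7.5 / 4900) = 1.068 m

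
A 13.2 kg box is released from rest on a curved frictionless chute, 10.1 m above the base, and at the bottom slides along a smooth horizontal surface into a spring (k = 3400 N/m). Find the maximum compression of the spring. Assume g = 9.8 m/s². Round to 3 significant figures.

x = 0.877 m

Energy conservation (no friction) from release to max compression: mgh = ½kx²
x = √(2mgh/k) = √(2 × 13.2 × 9.8 × 10.1 / 3400) = 0.8767 m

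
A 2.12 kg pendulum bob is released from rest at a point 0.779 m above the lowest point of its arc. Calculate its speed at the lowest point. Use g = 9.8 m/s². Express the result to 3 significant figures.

Energy conservation between the two points: mgh = ½mv²
v = √(2gh) = √(2 × 9.8 × 0.779) = √15.268 = 3.907 m/s

v = 3.91 m/s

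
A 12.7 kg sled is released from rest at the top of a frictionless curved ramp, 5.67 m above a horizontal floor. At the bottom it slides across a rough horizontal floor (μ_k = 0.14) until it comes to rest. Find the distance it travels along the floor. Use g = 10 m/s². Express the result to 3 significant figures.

d = 40.5 m

Applying the work–energy principle:
At rest all PE has been dissipated by friction: mgh = μ_k m g d
d = h/μ_k = 5.67/0.14 = 40.50 m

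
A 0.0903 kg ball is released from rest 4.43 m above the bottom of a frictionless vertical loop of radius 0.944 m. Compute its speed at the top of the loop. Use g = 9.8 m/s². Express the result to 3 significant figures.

Energy conservation: mgh = ½mv_top² + mg(2r)
v_top² = 2g(h − 2r) = 2(9.8)(4.43 − 1.888) = 49.82
v_top = 7.059 m/s

v = 7.06 m/s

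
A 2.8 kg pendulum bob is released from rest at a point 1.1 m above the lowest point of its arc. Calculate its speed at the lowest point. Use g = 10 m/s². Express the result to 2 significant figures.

v = 4.7 m/s

Energy conservation between the two points: mgh = ½mv²
v = √(2gh) = √(2 × 10 × 1.1) = √22.000 = 4.690 m/s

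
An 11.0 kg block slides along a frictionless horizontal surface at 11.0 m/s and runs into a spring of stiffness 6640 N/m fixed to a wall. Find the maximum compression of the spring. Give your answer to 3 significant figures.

x = 0.448 m

Conservation of energy between contact and max compression: ½mv² = ½kx²
x = v√(m/k) = 11.0 × √(11.0/6640) = 0.4477 m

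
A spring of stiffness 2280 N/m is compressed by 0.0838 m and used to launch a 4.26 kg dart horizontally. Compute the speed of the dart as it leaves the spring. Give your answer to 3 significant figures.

Spring PE converts entirely to kinetic energy: ½kx² = ½mv²
v = x√(k/m) = 0.0838 × √(2280/4.26) = 1.939 m/s

v = 1.94 m/s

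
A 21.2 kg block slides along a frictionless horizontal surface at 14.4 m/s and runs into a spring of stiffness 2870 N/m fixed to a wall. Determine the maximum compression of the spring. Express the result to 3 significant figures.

x = 1.24 m

At max compression the block is momentarily at rest: ½mv² = ½kx²
x = v√(m/k) = 14.4 × √(21.2/2870) = 1.238 m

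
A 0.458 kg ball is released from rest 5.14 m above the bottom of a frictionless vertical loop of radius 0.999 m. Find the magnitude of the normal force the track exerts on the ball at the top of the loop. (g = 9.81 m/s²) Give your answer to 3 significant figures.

Energy from release to top (height 2r): mgh = ½mv_top² + mg(2r)
v_top² = 2g(h − 2r) = 2(9.81)(5.14 − 1.998) = 61.646 m²/s²
At the top, both N and weight point toward the centre: N + mg = mv_top²/r
N = m(v_top²/r − g) = 0.458(61.646/0.999 − 9.81) = 23.77 N

N = 23.8 N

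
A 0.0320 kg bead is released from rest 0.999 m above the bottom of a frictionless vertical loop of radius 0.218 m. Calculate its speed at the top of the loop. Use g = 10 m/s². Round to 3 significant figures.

Energy conservation: mgh = ½mv_top² + mg(2r)
v_top² = 2g(h − 2r) = 2(10)(0.999 − 0.4360) = 11.26
v_top = 3.356 m/s

v = 3.36 m/s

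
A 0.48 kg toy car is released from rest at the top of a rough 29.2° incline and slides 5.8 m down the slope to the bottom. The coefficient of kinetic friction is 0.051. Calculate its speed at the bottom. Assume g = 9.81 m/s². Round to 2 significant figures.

Work–energy: mg(L sinθ) − μ_k(mg cosθ)L = ½mv²
mgh = mgL sinθ = (0.48)(9.81)(5.8)sin29.2° = 13.324 J
W_f = μ_k mg cosθ · L = (0.051)(0.48)(9.81)cos29.2°·5.8 = 1.216 J
½mv² = 13.324 − 1.216 = 12.108 J
v = √(2 × 12.108/0.48) = 7.103 m/s

v = 7.1 m/s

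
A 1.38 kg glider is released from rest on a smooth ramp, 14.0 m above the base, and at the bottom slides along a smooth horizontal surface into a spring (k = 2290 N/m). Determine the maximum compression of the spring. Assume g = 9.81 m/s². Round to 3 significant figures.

At max compression the glider is momentarily at rest: mgh = ½kx²
x = √(2mgh/k) = √(2 × 1.38 × 9.81 × 14.0 / 2290) = 0.4069 m

x = 0.407 m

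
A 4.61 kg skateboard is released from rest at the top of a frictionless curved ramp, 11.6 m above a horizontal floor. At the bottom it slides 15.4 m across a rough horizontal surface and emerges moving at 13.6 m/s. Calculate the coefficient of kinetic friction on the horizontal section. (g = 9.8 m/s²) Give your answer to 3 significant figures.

Applying the work–energy principle:
mgh = ½mv² + μ_k m g d
mgh = 524.06 J; ½mv² = 426.33 J
W_f = 524.06 − 426.33 = 97.73 J
μ_k = W_f/(mg·d) = 97.73/(45.18 × 15.4) = 0.1405

μ_k = 0.140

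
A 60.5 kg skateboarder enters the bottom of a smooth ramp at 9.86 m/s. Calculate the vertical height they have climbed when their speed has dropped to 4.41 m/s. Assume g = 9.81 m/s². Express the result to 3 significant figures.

h = 3.96 m

Conservation of energy: ½mv₁² = ½mv₂² + mgh
h = (v₁² − v₂²)/(2g) = (9.86² − 4.41²)/(2 × 9.81) = 3.964 m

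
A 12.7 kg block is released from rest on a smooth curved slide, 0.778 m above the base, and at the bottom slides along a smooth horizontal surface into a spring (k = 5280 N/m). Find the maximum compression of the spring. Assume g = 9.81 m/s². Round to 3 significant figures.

Gravitational PE at the top equals spring PE at max compression: mgh = ½kx²
x = √(2mgh/k) = √(2 × 12.7 × 9.81 × 0.778 / 5280) = 0.1916 m

x = 0.192 m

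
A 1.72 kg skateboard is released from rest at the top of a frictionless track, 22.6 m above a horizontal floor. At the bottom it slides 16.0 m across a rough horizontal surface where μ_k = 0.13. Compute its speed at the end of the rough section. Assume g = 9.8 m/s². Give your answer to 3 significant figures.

v = 20.1 m/s

Applying the work–energy principle:
mgh = ½mv² + μ_k m g d
W_f = μ_k mg d = (0.13)(1.72)(9.8)(16.0) = 35.06 J
½mv² = mgh − W_f = 380.95 − 35.06 = 345.89 J
v = √(2 × 345.89/1.72) = 20.05 m/s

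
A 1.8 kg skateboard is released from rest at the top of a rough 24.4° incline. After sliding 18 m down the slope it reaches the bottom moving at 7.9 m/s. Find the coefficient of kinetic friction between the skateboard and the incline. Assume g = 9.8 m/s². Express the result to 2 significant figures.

μ_k = 0.26

Energy balance down the incline: mg L sinθ − ½mv² = μ_k (mg cosθ) L
mgL sinθ = 131.17 J; ½mv² = 56.169 J
W_f = 131.17 − 56.169 = 75.00 J
μ_k = W_f/(mg cosθ · L) = 75.00/(16.06 × 18) = 0.2594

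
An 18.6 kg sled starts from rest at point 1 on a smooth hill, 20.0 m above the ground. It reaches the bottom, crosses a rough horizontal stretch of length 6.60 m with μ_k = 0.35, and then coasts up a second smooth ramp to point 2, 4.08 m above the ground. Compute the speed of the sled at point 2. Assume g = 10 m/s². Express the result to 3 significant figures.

v = 16.5 m/s

Energy at 1: mgh₁ = (18.6)(10)(20.0) = 3720.0 J
Friction loss: W_f = μ_k mg d = 429.7 J
At 2: ½mv² + mgh₂ = mgh₁ − W_f
½mv² = 3720.0 − 429.7 − 758.88 = 2531.5 J
v = √(2 × 2531.5/18.6) = 16.50 m/s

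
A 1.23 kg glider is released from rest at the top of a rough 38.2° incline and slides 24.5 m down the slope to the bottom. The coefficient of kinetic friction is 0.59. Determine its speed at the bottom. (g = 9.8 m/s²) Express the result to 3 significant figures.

Work–energy: mg(L sinθ) − μ_k(mg cosθ)L = ½mv²
mgh = mgL sinθ = (1.23)(9.8)(24.5)sin38.2° = 182.63 J
W_f = μ_k mg cosθ · L = (0.59)(1.23)(9.8)cos38.2°·24.5 = 136.9 J
½mv² = 182.63 − 136.9 = 45.702 J
v = √(2 × 45.702/1.23) = 8.620 m/s

v = 8.62 m/s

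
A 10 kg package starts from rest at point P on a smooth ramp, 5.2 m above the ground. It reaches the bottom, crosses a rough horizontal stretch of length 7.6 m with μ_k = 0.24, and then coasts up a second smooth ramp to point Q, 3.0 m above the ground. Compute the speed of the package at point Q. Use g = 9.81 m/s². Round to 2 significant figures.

Energy at P: mgh₁ = (10)(9.81)(5.2) = 510.12 J
Friction loss: W_f = μ_k mg d = 178.9 J
At Q: ½mv² + mgh₂ = mgh₁ − W_f
½mv² = 510.12 − 178.9 − 294.30 = 36.886 J
v = √(2 × 36.886/10) = 2.716 m/s

v = 2.7 m/s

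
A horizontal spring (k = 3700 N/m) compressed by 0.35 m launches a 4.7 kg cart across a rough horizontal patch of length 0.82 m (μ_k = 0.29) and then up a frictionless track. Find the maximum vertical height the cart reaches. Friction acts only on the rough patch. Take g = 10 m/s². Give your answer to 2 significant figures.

Spring energy: E₀ = ½kx² = ½(3700)(0.35)² = 226.62 J
Friction: W_f = μ_k mg d = (0.29)(4.7)(10)(0.82) = 11.18 J
Energy at base of ramp: E = 226.62 − 11.18 = 215.45 J
At max height all remaining energy is PE: mgh = E ⇒ h = E/(mg) = 215.45/(4.7 × 10) = 4.584 m

h = 4.6 m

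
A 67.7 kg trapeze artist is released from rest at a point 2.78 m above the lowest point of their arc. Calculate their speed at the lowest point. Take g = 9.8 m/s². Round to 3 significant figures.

v = 7.38 m/s

Energy conservation between the two points: mgh = ½mv²
v = √(2gh) = √(2 × 9.8 × 2.78) = √54.488 = 7.382 m/s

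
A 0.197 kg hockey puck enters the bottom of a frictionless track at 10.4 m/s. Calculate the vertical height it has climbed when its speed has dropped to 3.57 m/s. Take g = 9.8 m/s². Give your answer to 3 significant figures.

Energy balance between the two points: ½mv₁² = ½mv₂² + mgh
h = (v₁² − v₂²)/(2g) = (10.4² − 3.57²)/(2 × 9.8) = 4.868 m

h = 4.87 m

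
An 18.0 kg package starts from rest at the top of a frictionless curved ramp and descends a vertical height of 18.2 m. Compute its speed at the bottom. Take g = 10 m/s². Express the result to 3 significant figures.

Mechanical energy is conserved (no friction): mgh = ½mv²
The mass cancels from both sides.
v = √(2gh) = √(2 × 10 × 18.2) = √364.00 = 19.08 m/s

v = 19.1 m/s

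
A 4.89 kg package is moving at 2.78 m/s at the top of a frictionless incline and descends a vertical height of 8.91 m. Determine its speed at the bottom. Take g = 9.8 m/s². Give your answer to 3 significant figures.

v = 13.5 m/s

Energy conservation between the two points: ½mv₀² + mgh = ½mv²
The mass cancels from both sides.
v² = v₀² + 2gh = (2.78)² + 2(9.8)(8.91) = 182.36
v = √182.36 = 13.50 m/s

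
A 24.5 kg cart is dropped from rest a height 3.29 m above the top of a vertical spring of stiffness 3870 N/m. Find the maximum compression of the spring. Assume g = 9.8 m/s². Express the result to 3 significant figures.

Let x be the compression. The total drop is H + x, and the cart is instantaneously at rest at max compression, so energy conservation gives:
mg(H + x) = ½kx²
½(3870)x² − (24.5)(9.8)x − (24.5)(9.8)(3.29) = 0
1935x² − 240.1x − 789.9 = 0
x = [240.1 + √(57648 + 6.1141e+06)]/(2 × 1935) = 0.7040 m

x = 0.704 m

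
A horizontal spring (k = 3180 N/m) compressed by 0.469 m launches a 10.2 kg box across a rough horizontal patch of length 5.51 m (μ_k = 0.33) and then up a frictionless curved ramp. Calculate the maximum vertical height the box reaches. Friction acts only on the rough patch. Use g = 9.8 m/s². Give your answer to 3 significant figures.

Spring energy: E₀ = ½kx² = ½(3180)(0.469)² = 349.74 J
Friction: W_f = μ_k mg d = (0.33)(10.2)(9.8)(5.51) = 181.8 J
Energy at base of ramp: E = 349.74 − 181.8 = 167.98 J
At max height all remaining energy is PE: mgh = E ⇒ h = E/(mg) = 167.98/(10.2 × 9.8) = 1.680 m

h = 1.68 m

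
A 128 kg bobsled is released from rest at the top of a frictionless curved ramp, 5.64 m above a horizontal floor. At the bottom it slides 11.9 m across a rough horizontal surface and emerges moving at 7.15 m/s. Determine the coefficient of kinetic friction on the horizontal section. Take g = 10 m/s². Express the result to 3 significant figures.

μ_k = 0.259

Energy bookkeeping (friction removes W_f = μ_k N d):
mgh = ½mv² + μ_k m g d
mgh = 7219.2 J; ½mv² = 3271.8 J
W_f = 7219.2 − 3271.8 = 3947 J
μ_k = W_f/(mg·d) = 3947/(1280 × 11.9) = 0.2591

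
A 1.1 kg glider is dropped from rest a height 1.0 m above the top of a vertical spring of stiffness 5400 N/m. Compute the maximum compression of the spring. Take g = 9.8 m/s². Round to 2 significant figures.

x = 0.065 m

Measuring PE from the top of the relaxed spring, at max compression the glider has dropped H + x with zero KE, so:
mg(H + x) = ½kx²
½(5400)x² − (1.1)(9.8)x − (1.1)(9.8)(1.0) = 0
2700x² − 10.78x − 10.78 = 0
x = [10.78 + √(116.2 + 116424)]/(2 × 2700) = 0.06521 m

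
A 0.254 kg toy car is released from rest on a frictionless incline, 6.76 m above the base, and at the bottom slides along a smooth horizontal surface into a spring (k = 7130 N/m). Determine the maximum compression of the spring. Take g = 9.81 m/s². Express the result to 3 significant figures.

x = 0.0687 m

At max compression the car is momentarily at rest: mgh = ½kx²
x = √(2mgh/k) = √(2 × 0.254 × 9.81 × 6.76 / 7130) = 0.06874 m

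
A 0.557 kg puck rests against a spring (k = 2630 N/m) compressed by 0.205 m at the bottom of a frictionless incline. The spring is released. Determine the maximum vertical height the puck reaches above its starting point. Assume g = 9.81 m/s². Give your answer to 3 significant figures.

h = 10.1 m

All spring PE becomes gravitational PE at the highest point: ½kx² = mgh
h = kx²/(2mg) = (2630)(0.205)²/(2 × 0.557 × 9.81) = 10.11 m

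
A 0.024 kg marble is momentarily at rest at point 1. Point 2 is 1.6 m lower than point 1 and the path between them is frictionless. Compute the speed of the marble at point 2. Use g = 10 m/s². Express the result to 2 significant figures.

Energy conservation between the two points: mgh = ½mv²
The mass cancels from both sides.
v = √(2gh) = √(2 × 10 × 1.6) = √32.000 = 5.657 m/s

v = 5.7 m/s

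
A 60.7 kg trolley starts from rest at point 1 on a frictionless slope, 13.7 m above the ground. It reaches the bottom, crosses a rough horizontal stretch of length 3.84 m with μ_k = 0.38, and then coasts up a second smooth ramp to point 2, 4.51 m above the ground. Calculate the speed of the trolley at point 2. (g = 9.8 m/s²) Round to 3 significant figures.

Energy at 1: mgh₁ = (60.7)(9.8)(13.7) = 8149.6 J
Friction loss: W_f = μ_k mg d = 868.0 J
At 2: ½mv² + mgh₂ = mgh₁ − W_f
½mv² = 8149.6 − 868.0 − 2682.8 = 4598.7 J
v = √(2 × 4598.7/60.7) = 12.31 m/s

v = 12.3 m/s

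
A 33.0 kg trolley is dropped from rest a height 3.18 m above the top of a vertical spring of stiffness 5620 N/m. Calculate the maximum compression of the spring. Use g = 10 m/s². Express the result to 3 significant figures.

x = 0.673 m

Let x be the compression. The total drop is H + x, and the trolley is instantaneously at rest at max compression, so energy conservation gives:
mg(H + x) = ½kx²
½(5620)x² − (33.0)(10)x − (33.0)(10)(3.18) = 0
2810x² − 330.0x − 1049 = 0
x = [330.0 + √(108900 + 1.1795e+07)]/(2 × 2810) = 0.6726 m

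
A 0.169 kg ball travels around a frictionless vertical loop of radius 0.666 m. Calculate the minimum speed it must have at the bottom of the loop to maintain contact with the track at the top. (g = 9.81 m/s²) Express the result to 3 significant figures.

At the top: mg = mv_top²/r ⇒ v_top² = gr = 6.533 m²/s²
Energy from bottom to top (height 2r): ½mv_bot² = ½mv_top² + mg(2r)
v_bot² = gr + 4gr = 5gr = 32.67
v_bot = √(5gr) = 5.716 m/s

v = 5.72 m/s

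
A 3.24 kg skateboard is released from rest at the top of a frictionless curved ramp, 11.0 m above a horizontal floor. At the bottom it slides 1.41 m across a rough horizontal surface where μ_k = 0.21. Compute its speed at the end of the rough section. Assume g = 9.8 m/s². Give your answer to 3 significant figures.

Energy at the top = energy at the end + work done against friction:
mgh = ½mv² + μ_k m g d
W_f = μ_k mg d = (0.21)(3.24)(9.8)(1.41) = 9.402 J
½mv² = mgh − W_f = 349.27 − 9.402 = 339.87 J
v = √(2 × 339.87/3.24) = 14.48 m/s

v = 14.5 m/s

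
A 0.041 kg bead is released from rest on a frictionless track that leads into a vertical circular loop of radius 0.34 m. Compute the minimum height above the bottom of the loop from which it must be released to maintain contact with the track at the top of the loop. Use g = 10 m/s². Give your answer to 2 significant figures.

At the top, for minimum speed gravity alone supplies the centripetal force: mg = mv_top²/r ⇒ v_top² = gr = 3.400 m²/s²
Energy conservation from release height h to the top (height 2r): mgh = ½mv_top² + mg(2r)
h = v_top²/(2g) + 2r = r/2 + 2r = 5r/2 = 0.8500 m

h = 0.85 m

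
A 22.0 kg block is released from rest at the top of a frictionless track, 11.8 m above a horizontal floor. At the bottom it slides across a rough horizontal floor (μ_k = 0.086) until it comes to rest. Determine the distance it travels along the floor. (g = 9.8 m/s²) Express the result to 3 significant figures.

d = 137 m

Energy at the top = energy at the end + work done against friction:
At rest all PE has been dissipated by friction: mgh = μ_k m g d
d = h/μ_k = 11.8/0.086 = 137.2 m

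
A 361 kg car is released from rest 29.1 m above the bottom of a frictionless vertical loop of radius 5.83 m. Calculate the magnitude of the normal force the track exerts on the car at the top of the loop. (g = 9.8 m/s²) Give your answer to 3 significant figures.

Energy from release to top (height 2r): mgh = ½mv_top² + mg(2r)
v_top² = 2g(h − 2r) = 2(9.8)(29.1 − 11.66) = 341.82 m²/s²
At the top, both N and weight point toward the centre: N + mg = mv_top²/r
N = m(v_top²/r − g) = 361(341.82/5.83 − 9.8) = 17628 N

N = 17600 N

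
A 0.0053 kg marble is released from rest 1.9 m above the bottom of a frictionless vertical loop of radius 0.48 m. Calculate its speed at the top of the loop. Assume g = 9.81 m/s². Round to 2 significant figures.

v = 4.3 m/s

Energy conservation: mgh = ½mv_top² + mg(2r)
v_top² = 2g(h − 2r) = 2(9.81)(1.9 − 0.9600) = 18.44
v_top = 4.295 m/s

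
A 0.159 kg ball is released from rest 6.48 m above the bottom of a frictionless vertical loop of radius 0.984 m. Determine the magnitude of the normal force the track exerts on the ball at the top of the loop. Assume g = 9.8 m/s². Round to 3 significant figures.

Energy from release to top (height 2r): mgh = ½mv_top² + mg(2r)
v_top² = 2g(h − 2r) = 2(9.8)(6.48 − 1.968) = 88.435 m²/s²
At the top, both N and weight point toward the centre: N + mg = mv_top²/r
N = m(v_top²/r − g) = 0.159(88.435/0.984 − 9.8) = 12.73 N

N = 12.7 N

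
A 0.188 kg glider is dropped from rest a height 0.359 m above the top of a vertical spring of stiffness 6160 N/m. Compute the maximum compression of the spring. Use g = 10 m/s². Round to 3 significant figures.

Take the reference level at the top of the uncompressed spring. At max compression the glider has fallen H + x and is momentarily at rest:
mg(H + x) = ½kx²
½(6160)x² − (0.188)(10)x − (0.188)(10)(0.359) = 0
3080x² − 1.880x − 0.6749 = 0
x = [1.880 + √(3.534 + 8315.0)]/(2 × 3080) = 0.01511 m

x = 0.0151 m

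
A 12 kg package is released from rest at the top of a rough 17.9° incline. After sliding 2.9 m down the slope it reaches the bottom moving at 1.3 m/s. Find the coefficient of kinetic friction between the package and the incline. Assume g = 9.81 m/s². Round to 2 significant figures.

μ_k = 0.29

The energy dissipated by friction is the PE lost minus the KE gained:
mgL sinθ = 104.93 J; ½mv² = 10.140 J
W_f = 104.93 − 10.140 = 94.79 J
μ_k = W_f/(mg cosθ · L) = 94.79/(112.0 × 2.9) = 0.2918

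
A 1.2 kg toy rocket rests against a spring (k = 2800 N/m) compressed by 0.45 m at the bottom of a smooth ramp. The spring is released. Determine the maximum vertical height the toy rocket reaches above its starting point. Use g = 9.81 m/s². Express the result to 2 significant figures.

Energy conservation from release to the highest point: ½kx² = mgh
h = kx²/(2mg) = (2800)(0.45)²/(2 × 1.2 × 9.81) = 24.08 m

h = 24 m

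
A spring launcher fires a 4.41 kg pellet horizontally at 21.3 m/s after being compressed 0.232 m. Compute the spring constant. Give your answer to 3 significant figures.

Spring PE at full compression equals KE at release: ½kx² = ½mv²
k = mv²/x² = (4.41)(21.3)²/(0.232)² = 37173 N/m

k = 37200 N/m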